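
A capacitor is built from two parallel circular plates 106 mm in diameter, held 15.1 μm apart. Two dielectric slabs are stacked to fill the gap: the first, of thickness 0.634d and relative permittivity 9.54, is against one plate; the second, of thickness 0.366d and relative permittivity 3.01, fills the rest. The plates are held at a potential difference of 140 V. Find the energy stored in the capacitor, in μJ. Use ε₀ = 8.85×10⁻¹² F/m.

A = π(106/2 mm)² = 8.82×10⁻³ m².
Stacked slabs ⇒ two capacitors in series, each with the full plate area.
C₁ = κ₁ε₀A/d₁ = 9.54 × 8.85×10⁻¹² × 8.82×10⁻³ / 9.57×10⁻⁶ = 7.78×10⁻⁸ F.
C₂ = κ₂ε₀A/d₂ = 3.01 × 8.85×10⁻¹² × 8.82×10⁻³ / 5.53×10⁻⁶ = 4.25×10⁻⁸ F.
C = (1/C₁ + 1/C₂)⁻¹ = 2.75×10⁻⁸ F.
U = ½CV² = ½ × 2.75×10⁻⁸ × (140)² = 2.70×10⁻⁴ J.

270 μJ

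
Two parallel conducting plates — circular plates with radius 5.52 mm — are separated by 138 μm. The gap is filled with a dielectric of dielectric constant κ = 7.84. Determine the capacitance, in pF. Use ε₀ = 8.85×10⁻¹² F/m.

A = π(5.52 mm)² = 9.57×10⁻⁵ m².
C = κε₀A/d = 7.84 × 8.85×10⁻¹² × 9.57×10⁻⁵ / 1.38×10⁻⁴ = 4.81×10⁻¹¹ F.

48.1 pF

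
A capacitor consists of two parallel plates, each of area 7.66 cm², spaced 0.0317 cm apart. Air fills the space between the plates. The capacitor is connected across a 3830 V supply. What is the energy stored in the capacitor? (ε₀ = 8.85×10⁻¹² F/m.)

157 μJ

A = 7.66 cm² = 7.66×10⁻⁴ m².
C = ε₀A/d = 8.85×10⁻¹² × 7.66×10⁻⁴ / 3.17×10⁻⁴ = 2.14×10⁻¹¹ F.
U = ½CV² = ½ × 2.14×10⁻¹¹ × (3830)² = 1.57×10⁻⁴ J.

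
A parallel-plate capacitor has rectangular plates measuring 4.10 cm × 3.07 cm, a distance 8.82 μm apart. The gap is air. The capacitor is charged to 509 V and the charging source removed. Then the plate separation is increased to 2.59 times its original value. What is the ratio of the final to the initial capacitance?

C = ε₀A/d scales as 1/d, so C₂/C₁ = d₁/d₂ = 1/2.59 = 0.386.

C₂/C₁ ≈ 0.386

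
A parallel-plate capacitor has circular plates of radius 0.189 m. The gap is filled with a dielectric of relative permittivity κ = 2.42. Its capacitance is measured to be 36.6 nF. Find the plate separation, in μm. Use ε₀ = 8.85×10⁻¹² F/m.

A = π(0.189 m)² = 0.112 m².
d = κε₀A/C = 2.42 × 8.85×10⁻¹² × 0.112 / 3.66×10⁻⁸ = 6.57×10⁻⁵ m.

65.7 μm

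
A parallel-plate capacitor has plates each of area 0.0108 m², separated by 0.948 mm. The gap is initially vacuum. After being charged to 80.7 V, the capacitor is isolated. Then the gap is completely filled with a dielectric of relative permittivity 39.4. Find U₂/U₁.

Isolated ⇒ Q is held fixed.
C₂ = 39.4 C₁ and U = Q²/(2C), so U₂/U₁ = C₁/C₂ = 0.0254.

0.0254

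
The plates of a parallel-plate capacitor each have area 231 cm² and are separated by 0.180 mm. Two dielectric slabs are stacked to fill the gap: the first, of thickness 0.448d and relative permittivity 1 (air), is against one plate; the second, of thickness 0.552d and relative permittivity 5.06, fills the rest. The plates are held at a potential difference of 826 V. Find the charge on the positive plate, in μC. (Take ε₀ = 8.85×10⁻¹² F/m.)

A = 231 cm² = 2.31×10⁻² m².
Stacked slabs ⇒ two capacitors in series, each with the full plate area.
C₁ = κ₁ε₀A/d₁ = 1.00 × 8.85×10⁻¹² × 2.31×10⁻² / 8.06×10⁻⁵ = 2.54×10⁻⁹ F.
C₂ = κ₂ε₀A/d₂ = 5.06 × 8.85×10⁻¹² × 2.31×10⁻² / 9.94×10⁻⁵ = 1.04×10⁻⁸ F.
C = (1/C₁ + 1/C₂)⁻¹ = 2.04×10⁻⁹ F.
Q = CV = 2.04×10⁻⁹ × 826 = 1.68×10⁻⁶ C.

Q ≈ 1.68 μC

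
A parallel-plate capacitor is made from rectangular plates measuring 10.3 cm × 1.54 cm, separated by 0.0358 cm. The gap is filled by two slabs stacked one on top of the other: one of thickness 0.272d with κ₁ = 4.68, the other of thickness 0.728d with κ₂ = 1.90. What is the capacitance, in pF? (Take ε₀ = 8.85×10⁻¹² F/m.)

A = 10.3 × 1.54 cm² = 1.59×10⁻³ m².
Stacked slabs ⇒ two capacitors in series, each with the full plate area.
C₁ = κ₁ε₀A/d₁ = 4.68 × 8.85×10⁻¹² × 1.59×10⁻³ / 9.74×10⁻⁵ = 6.75×10⁻¹⁰ F.
C₂ = κ₂ε₀A/d₂ = 1.90 × 8.85×10⁻¹² × 1.59×10⁻³ / 2.61×10⁻⁴ = 1.02×10⁻¹⁰ F.
C = (1/C₁ + 1/C₂)⁻¹ = 8.89×10⁻¹¹ F.

88.9 pF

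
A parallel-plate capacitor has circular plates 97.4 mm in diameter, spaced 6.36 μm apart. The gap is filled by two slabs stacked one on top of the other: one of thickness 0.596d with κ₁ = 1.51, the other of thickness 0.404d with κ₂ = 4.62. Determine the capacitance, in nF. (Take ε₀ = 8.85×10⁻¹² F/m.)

A = π(97.4/2 mm)² = 7.45×10⁻³ m².
Stacked slabs ⇒ two capacitors in series, each with the full plate area.
C₁ = κ₁ε₀A/d₁ = 1.51 × 8.85×10⁻¹² × 7.45×10⁻³ / 3.79×10⁻⁶ = 2.63×10⁻⁸ F.
C₂ = κ₂ε₀A/d₂ = 4.62 × 8.85×10⁻¹² × 7.45×10⁻³ / 2.57×10⁻⁶ = 1.19×10⁻⁷ F.
C = (1/C₁ + 1/C₂)⁻¹ = 2.15×10⁻⁸ F.

21.5 nF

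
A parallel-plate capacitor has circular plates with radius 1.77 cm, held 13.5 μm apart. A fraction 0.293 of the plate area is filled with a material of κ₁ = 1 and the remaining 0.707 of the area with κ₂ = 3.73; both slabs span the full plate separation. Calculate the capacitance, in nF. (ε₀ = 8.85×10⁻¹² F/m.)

A = π(1.77 cm)² = 9.84×10⁻⁴ m².
Side-by-side slabs ⇒ two capacitors in parallel, each spanning the full gap.
C₁ = κ₁ε₀A₁/d = 1.00 × 8.85×10⁻¹² × 2.88×10⁻⁴ / 1.35×10⁻⁵ = 1.89×10⁻¹⁰ F.
C₂ = κ₂ε₀A₂/d = 3.73 × 8.85×10⁻¹² × 6.96×10⁻⁴ / 1.35×10⁻⁵ = 1.70×10⁻⁹ F.
C = C₁ + C₂ = 1.89×10⁻⁹ F.

1.89 nF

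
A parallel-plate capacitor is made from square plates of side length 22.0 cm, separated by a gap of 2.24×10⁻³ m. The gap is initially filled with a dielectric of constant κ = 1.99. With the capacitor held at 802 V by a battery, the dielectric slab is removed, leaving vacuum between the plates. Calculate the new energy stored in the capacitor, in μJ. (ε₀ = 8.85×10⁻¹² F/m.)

A = (22.0 cm)² = 4.84×10⁻² m².
Initially C₁ = κε₀A/d = 1.99 × 8.85×10⁻¹² × 4.84×10⁻² / 2.24×10⁻³ = 3.81×10⁻¹⁰ F.
U₁ = 1.22×10⁻⁴ J.
Battery connected ⇒ V is held fixed. C₂ = 0.503 C₁ and U = ½CV², so U₂/U₁ = C₂/C₁ = 0.503.
U₂ = 0.503 × 1.22×10⁻⁴ = 6.15×10⁻⁵ J.

61.5 μJ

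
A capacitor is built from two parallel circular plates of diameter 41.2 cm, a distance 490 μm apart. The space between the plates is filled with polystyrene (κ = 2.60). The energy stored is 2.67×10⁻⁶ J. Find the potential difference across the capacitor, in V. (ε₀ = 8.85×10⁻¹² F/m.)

A = π(41.2/2 cm)² = 0.133 m².
C = κε₀A/d = 2.60 × 8.85×10⁻¹² × 0.133 / 4.90×10⁻⁴ = 6.26×10⁻⁹ F.
V = √(2U/C) = √(2 × 2.67×10⁻⁶ / 6.26×10⁻⁹) = 29.2 V.

29.2 V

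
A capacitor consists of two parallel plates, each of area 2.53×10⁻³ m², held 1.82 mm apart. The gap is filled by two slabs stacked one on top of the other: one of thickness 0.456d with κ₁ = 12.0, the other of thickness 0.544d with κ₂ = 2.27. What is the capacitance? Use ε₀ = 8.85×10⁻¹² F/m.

Stacked slabs ⇒ two capacitors in series, each with the full plate area.
C₁ = κ₁ε₀A/d₁ = 12.0 × 8.85×10⁻¹² × 2.53×10⁻³ / 8.30×10⁻⁴ = 3.24×10⁻¹⁰ F.
C₂ = κ₂ε₀A/d₂ = 2.27 × 8.85×10⁻¹² × 2.53×10⁻³ / 9.90×10⁻⁴ = 5.13×10⁻¹¹ F.
C = (1/C₁ + 1/C₂)⁻¹ = 4.43×10⁻¹¹ F.

C ≈ 44.3 pF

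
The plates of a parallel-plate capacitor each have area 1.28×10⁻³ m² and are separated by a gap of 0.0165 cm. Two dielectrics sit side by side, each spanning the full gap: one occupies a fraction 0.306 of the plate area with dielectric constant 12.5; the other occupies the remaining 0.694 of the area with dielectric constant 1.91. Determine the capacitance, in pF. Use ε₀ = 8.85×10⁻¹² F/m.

Side-by-side slabs ⇒ two capacitors in parallel, each spanning the full gap.
C₁ = κ₁ε₀A₁/d = 12.5 × 8.85×10⁻¹² × 3.92×10⁻⁴ / 1.65×10⁻⁴ = 2.63×10⁻¹⁰ F.
C₂ = κ₂ε₀A₂/d = 1.91 × 8.85×10⁻¹² × 8.88×10⁻⁴ / 1.65×10⁻⁴ = 9.10×10⁻¹¹ F.
C = C₁ + C₂ = 3.54×10⁻¹⁰ F.

C ≈ 354 pF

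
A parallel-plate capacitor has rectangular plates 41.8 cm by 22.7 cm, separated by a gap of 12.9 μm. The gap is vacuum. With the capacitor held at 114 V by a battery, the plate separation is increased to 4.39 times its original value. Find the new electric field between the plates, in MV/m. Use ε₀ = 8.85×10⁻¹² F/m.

A = 41.8 × 22.7 cm² = 9.49×10⁻² m².
Initially C₁ = ε₀A/d = 8.85×10⁻¹² × 9.49×10⁻² / 1.29×10⁻⁵ = 6.51×10⁻⁸ F.
E₁ = 8.84×10⁶ V/m.
Battery connected ⇒ V is held fixed. E = V/d, so E₂/E₁ = d₁/d₂ = 0.228.
E₂ = 0.228 × 8.84×10⁶ = 2.01×10⁶ V/m.

2.01 MV/m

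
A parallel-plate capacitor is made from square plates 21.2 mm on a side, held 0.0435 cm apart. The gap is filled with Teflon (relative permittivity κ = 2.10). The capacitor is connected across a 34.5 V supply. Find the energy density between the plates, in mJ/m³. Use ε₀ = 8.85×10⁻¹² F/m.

E = V/d = 34.5 / 4.35×10⁻⁴ = 7.93×10⁴ V/m.
u = ½κε₀E² = ½ × 2.10 × 8.85×10⁻¹² × (7.93×10⁴)² = 5.85×10⁻² J/m³.

u ≈ 58.5 mJ/m³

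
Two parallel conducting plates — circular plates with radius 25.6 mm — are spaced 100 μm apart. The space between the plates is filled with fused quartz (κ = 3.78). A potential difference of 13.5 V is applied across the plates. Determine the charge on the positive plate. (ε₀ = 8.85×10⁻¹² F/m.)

A = π(25.6 mm)² = 2.06×10⁻³ m².
C = κε₀A/d = 3.78 × 8.85×10⁻¹² × 2.06×10⁻³ / 1.00×10⁻⁴ = 6.89×10⁻¹⁰ F.
Q = CV = 6.89×10⁻¹⁰ × 13.5 = 9.30×10⁻⁹ C.

Q ≈ 9.30 nC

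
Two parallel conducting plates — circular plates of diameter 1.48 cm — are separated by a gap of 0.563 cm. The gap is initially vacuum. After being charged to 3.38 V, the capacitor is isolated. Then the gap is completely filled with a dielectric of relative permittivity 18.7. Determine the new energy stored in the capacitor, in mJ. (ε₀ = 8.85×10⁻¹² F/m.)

8.26×10⁻¹¹ mJ

A = π(1.48/2 cm)² = 1.72×10⁻⁴ m².
Initially C₁ = ε₀A/d = 8.85×10⁻¹² × 1.72×10⁻⁴ / 5.63×10⁻³ = 2.70×10⁻¹³ F.
U₁ = 1.54×10⁻¹² J.
Isolated ⇒ Q is held fixed. C₂ = 18.7 C₁ and U = Q²/(2C), so U₂/U₁ = C₁/C₂ = 0.0535.
U₂ = 0.0535 × 1.54×10⁻¹² = 8.26×10⁻¹⁴ J.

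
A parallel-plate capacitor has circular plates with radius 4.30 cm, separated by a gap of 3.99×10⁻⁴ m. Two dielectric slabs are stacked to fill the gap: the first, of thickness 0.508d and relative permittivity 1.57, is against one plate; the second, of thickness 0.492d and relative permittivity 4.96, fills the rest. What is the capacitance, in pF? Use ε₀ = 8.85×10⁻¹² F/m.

C ≈ 305 pF

A = π(4.30 cm)² = 5.81×10⁻³ m².
Stacked slabs ⇒ two capacitors in series, each with the full plate area.
C₁ = κ₁ε₀A/d₁ = 1.57 × 8.85×10⁻¹² × 5.81×10⁻³ / 2.03×10⁻⁴ = 3.98×10⁻¹⁰ F.
C₂ = κ₂ε₀A/d₂ = 4.96 × 8.85×10⁻¹² × 5.81×10⁻³ / 1.96×10⁻⁴ = 1.30×10⁻⁹ F.
C = (1/C₁ + 1/C₂)⁻¹ = 3.05×10⁻¹⁰ F.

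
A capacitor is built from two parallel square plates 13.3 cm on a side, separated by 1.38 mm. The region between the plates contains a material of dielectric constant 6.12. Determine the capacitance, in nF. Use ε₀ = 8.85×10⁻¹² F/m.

A = (13.3 cm)² = 1.77×10⁻² m².
C = κε₀A/d = 6.12 × 8.85×10⁻¹² × 1.77×10⁻² / 1.38×10⁻³ = 6.94×10⁻¹⁰ F.

0.694 nF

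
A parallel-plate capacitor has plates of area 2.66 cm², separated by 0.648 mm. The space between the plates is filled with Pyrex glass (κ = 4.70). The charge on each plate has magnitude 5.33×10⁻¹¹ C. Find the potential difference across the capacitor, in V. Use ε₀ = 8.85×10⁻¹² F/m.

V ≈ 3.12 V

A = 2.66 cm² = 2.66×10⁻⁴ m².
C = κε₀A/d = 4.70 × 8.85×10⁻¹² × 2.66×10⁻⁴ / 6.48×10⁻⁴ = 1.71×10⁻¹¹ F.
V = Q/C = 5.33×10⁻¹¹ / 1.71×10⁻¹¹ = 3.12 V.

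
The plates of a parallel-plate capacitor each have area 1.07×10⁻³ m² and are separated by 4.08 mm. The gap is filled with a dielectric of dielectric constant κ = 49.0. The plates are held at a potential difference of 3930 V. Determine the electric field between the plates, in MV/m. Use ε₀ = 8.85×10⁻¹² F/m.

E ≈ 0.963 MV/m

E = V/d = 3930 / 4.08×10⁻³ = 9.63×10⁵ V/m.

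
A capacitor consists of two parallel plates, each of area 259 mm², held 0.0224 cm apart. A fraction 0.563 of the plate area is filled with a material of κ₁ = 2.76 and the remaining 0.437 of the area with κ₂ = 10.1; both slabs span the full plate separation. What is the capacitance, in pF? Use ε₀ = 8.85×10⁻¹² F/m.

61.1 pF

A = 259 mm² = 2.59×10⁻⁴ m².
Side-by-side slabs ⇒ two capacitors in parallel, each spanning the full gap.
C₁ = κ₁ε₀A₁/d = 2.76 × 8.85×10⁻¹² × 1.46×10⁻⁴ / 2.24×10⁻⁴ = 1.59×10⁻¹¹ F.
C₂ = κ₂ε₀A₂/d = 10.1 × 8.85×10⁻¹² × 1.13×10⁻⁴ / 2.24×10⁻⁴ = 4.52×10⁻¹¹ F.
C = C₁ + C₂ = 6.11×10⁻¹¹ F.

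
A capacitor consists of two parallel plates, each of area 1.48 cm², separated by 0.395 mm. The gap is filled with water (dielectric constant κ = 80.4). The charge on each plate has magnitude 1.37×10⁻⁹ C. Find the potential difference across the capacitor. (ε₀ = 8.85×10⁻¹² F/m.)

A = 1.48 cm² = 1.48×10⁻⁴ m².
C = κε₀A/d = 80.4 × 8.85×10⁻¹² × 1.48×10⁻⁴ / 3.95×10⁻⁴ = 2.67×10⁻¹⁰ F.
V = Q/C = 1.37×10⁻⁹ / 2.67×10⁻¹⁰ = 5.14 V.

V ≈ 5.14 V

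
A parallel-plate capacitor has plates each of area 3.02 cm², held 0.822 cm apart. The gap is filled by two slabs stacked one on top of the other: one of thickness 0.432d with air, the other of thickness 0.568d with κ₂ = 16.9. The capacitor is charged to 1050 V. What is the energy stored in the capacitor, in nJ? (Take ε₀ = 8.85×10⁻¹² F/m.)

385 nJ

A = 3.02 cm² = 3.02×10⁻⁴ m².
Stacked slabs ⇒ two capacitors in series, each with the full plate area.
C₁ = κ₁ε₀A/d₁ = 1.00 × 8.85×10⁻¹² × 3.02×10⁻⁴ / 3.55×10⁻³ = 7.53×10⁻¹³ F.
C₂ = κ₂ε₀A/d₂ = 16.9 × 8.85×10⁻¹² × 3.02×10⁻⁴ / 4.67×10⁻³ = 9.67×10⁻¹² F.
C = (1/C₁ + 1/C₂)⁻¹ = 6.98×10⁻¹³ F.
U = ½CV² = ½ × 6.98×10⁻¹³ × (1050)² = 3.85×10⁻⁷ J.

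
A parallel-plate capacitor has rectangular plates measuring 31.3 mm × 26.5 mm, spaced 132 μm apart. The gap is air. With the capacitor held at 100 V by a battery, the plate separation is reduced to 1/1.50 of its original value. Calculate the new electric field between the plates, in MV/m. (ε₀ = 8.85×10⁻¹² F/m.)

E ≈ 1.14 MV/m

A = 31.3 × 26.5 mm² = 8.29×10⁻⁴ m².
Initially C₁ = ε₀A/d = 8.85×10⁻¹² × 8.29×10⁻⁴ / 1.32×10⁻⁴ = 5.56×10⁻¹¹ F.
E₁ = 7.58×10⁵ V/m.
Battery connected ⇒ V is held fixed. E = V/d, so E₂/E₁ = d₁/d₂ = 1.50.
E₂ = 1.50 × 7.58×10⁵ = 1.14×10⁶ V/m.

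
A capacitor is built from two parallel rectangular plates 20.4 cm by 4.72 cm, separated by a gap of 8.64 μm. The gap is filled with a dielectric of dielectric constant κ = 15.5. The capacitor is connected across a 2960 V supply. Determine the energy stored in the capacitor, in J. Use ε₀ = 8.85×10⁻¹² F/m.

U ≈ 0.670 J

A = 20.4 × 4.72 cm² = 9.63×10⁻³ m².
C = κε₀A/d = 15.5 × 8.85×10⁻¹² × 9.63×10⁻³ / 8.64×10⁻⁶ = 1.53×10⁻⁷ F.
U = ½CV² = ½ × 1.53×10⁻⁷ × (2960)² = 0.670 J.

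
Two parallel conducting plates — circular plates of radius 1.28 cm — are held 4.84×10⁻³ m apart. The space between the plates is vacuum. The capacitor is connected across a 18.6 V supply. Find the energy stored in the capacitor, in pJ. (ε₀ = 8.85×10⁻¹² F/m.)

A = π(1.28 cm)² = 5.15×10⁻⁴ m².
C = ε₀A/d = 8.85×10⁻¹² × 5.15×10⁻⁴ / 4.84×10⁻³ = 9.41×10⁻¹³ F.
U = ½CV² = ½ × 9.41×10⁻¹³ × (18.6)² = 1.63×10⁻¹⁰ J.

U ≈ 163 pJ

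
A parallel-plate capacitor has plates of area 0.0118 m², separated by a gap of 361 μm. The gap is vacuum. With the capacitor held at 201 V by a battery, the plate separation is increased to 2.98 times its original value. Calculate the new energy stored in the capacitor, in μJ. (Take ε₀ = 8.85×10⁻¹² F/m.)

Initially C₁ = ε₀A/d = 8.85×10⁻¹² × 1.18×10⁻² / 3.61×10⁻⁴ = 2.89×10⁻¹⁰ F.
U₁ = 5.84×10⁻⁶ J.
Battery connected ⇒ V is held fixed. C₂ = 0.336 C₁ and U = ½CV², so U₂/U₁ = C₂/C₁ = 0.336.
U₂ = 0.336 × 5.84×10⁻⁶ = 1.96×10⁻⁶ J.

1.96 μJ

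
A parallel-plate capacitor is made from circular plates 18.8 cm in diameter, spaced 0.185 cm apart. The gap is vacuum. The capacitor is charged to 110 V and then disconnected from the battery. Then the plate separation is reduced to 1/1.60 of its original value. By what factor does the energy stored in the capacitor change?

U₂/U₁ ≈ 0.625

Isolated ⇒ Q is held fixed.
C₂ = 1.60 C₁ and U = Q²/(2C), so U₂/U₁ = C₁/C₂ = 0.625.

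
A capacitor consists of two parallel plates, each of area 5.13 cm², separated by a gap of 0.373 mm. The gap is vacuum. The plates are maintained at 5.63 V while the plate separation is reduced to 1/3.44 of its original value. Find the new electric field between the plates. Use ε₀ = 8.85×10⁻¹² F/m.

E ≈ 51.9 V/mm

A = 5.13 cm² = 5.13×10⁻⁴ m².
Initially C₁ = ε₀A/d = 8.85×10⁻¹² × 5.13×10⁻⁴ / 3.73×10⁻⁴ = 1.22×10⁻¹¹ F.
E₁ = 1.51×10⁴ V/m.
Battery connected ⇒ V is held fixed. E = V/d, so E₂/E₁ = d₁/d₂ = 3.44.
E₂ = 3.44 × 1.51×10⁴ = 5.19×10⁴ V/m.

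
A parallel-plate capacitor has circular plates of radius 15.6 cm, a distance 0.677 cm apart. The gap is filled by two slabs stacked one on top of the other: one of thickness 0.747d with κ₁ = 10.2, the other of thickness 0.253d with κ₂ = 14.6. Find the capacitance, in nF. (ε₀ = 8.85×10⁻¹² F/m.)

C ≈ 1.10 nF

A = π(15.6 cm)² = 7.65×10⁻² m².
Stacked slabs ⇒ two capacitors in series, each with the full plate area.
C₁ = κ₁ε₀A/d₁ = 10.2 × 8.85×10⁻¹² × 7.65×10⁻² / 5.06×10⁻³ = 1.36×10⁻⁹ F.
C₂ = κ₂ε₀A/d₂ = 14.6 × 8.85×10⁻¹² × 7.65×10⁻² / 1.71×10⁻³ = 5.77×10⁻⁹ F.
C = (1/C₁ + 1/C₂)⁻¹ = 1.10×10⁻⁹ F.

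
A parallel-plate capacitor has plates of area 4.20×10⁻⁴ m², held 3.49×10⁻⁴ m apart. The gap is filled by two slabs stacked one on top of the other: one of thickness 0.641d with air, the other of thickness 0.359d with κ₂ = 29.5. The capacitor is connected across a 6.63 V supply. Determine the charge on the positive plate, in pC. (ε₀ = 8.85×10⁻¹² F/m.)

Stacked slabs ⇒ two capacitors in series, each with the full plate area.
C₁ = κ₁ε₀A/d₁ = 1.00 × 8.85×10⁻¹² × 4.20×10⁻⁴ / 2.24×10⁻⁴ = 1.66×10⁻¹¹ F.
C₂ = κ₂ε₀A/d₂ = 29.5 × 8.85×10⁻¹² × 4.20×10⁻⁴ / 1.25×10⁻⁴ = 8.75×10⁻¹⁰ F.
C = (1/C₁ + 1/C₂)⁻¹ = 1.63×10⁻¹¹ F.
Q = CV = 1.63×10⁻¹¹ × 6.63 = 1.08×10⁻¹⁰ C.

Q ≈ 108 pC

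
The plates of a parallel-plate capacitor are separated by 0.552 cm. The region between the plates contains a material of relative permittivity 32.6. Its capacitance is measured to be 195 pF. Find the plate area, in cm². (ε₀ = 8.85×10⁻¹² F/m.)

37.3 cm²

A = Cd/(κε₀) = 1.95×10⁻¹⁰ × 5.52×10⁻³ / (32.6 × 8.85×10⁻¹²) = 3.73×10⁻³ m².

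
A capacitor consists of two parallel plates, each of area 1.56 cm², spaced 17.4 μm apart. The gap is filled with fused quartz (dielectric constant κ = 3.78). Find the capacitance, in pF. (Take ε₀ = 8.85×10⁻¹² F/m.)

C ≈ 300 pF

A = 1.56 cm² = 1.56×10⁻⁴ m².
C = κε₀A/d = 3.78 × 8.85×10⁻¹² × 1.56×10⁻⁴ / 1.74×10⁻⁵ = 3.00×10⁻¹⁰ F.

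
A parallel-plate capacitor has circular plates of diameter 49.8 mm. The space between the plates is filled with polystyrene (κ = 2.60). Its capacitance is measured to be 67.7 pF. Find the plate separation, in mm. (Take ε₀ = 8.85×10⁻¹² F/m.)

A = π(49.8/2 mm)² = 1.95×10⁻³ m².
d = κε₀A/C = 2.60 × 8.85×10⁻¹² × 1.95×10⁻³ / 6.77×10⁻¹¹ = 6.62×10⁻⁴ m.

d ≈ 0.662 mm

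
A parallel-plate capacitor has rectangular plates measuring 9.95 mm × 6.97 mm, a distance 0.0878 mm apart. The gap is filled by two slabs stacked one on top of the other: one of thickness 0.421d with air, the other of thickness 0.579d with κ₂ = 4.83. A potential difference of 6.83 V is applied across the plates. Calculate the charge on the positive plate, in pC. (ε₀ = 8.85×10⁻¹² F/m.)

A = 9.95 × 6.97 mm² = 6.94×10⁻⁵ m².
Stacked slabs ⇒ two capacitors in series, each with the full plate area.
C₁ = κ₁ε₀A/d₁ = 1.00 × 8.85×10⁻¹² × 6.94×10⁻⁵ / 3.70×10⁻⁵ = 1.66×10⁻¹¹ F.
C₂ = κ₂ε₀A/d₂ = 4.83 × 8.85×10⁻¹² × 6.94×10⁻⁵ / 5.08×10⁻⁵ = 5.83×10⁻¹¹ F.
C = (1/C₁ + 1/C₂)⁻¹ = 1.29×10⁻¹¹ F.
Q = CV = 1.29×10⁻¹¹ × 6.83 = 8.83×10⁻¹¹ C.

88.3 pC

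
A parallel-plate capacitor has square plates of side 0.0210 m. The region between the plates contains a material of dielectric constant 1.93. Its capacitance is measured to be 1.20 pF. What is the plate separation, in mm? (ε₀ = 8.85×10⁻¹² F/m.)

6.28 mm

A = (0.0210 m)² = 4.41×10⁻⁴ m².
d = κε₀A/C = 1.93 × 8.85×10⁻¹² × 4.41×10⁻⁴ / 1.20×10⁻¹² = 6.28×10⁻³ m.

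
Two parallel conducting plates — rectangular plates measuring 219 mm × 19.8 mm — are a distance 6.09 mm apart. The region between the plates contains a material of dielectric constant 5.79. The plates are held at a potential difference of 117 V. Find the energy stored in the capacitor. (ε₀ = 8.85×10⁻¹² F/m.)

A = 219 × 19.8 mm² = 4.34×10⁻³ m².
C = κε₀A/d = 5.79 × 8.85×10⁻¹² × 4.34×10⁻³ / 6.09×10⁻³ = 3.65×10⁻¹¹ F.
U = ½CV² = ½ × 3.65×10⁻¹¹ × (117)² = 2.50×10⁻⁷ J.

U ≈ 250 nJ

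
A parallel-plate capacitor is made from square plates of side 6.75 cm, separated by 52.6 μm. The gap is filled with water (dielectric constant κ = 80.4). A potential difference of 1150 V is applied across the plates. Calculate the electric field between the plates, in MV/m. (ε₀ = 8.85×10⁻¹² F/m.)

21.9 MV/m

E = V/d = 1150 / 5.26×10⁻⁵ = 2.19×10⁷ V/m.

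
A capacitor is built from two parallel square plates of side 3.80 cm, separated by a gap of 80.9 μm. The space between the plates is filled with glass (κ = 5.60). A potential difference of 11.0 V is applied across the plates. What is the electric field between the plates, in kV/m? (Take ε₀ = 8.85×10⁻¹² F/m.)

E ≈ 136 kV/m

E = V/d = 11.0 / 8.09×10⁻⁵ = 1.36×10⁵ V/m.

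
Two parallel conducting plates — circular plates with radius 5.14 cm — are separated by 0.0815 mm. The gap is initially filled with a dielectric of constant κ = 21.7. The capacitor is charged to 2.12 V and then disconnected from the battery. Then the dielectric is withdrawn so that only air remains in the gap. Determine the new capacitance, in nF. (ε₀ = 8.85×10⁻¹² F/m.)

A = π(5.14 cm)² = 8.30×10⁻³ m².
Initially C₁ = κε₀A/d = 21.7 × 8.85×10⁻¹² × 8.30×10⁻³ / 8.15×10⁻⁵ = 1.96×10⁻⁸ F.
C = κε₀A/d scales with κ, so C₂/C₁ = 1/κ = 1/21.7 = 0.0461.
C₂ = 0.0461 × 1.96×10⁻⁸ = 9.01×10⁻¹⁰ F.

C ≈ 0.901 nF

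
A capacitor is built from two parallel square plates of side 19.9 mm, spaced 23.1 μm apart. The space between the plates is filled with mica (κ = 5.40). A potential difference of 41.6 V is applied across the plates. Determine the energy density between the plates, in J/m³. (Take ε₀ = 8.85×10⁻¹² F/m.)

E = V/d = 41.6 / 2.31×10⁻⁵ = 1.80×10⁶ V/m.
u = ½κε₀E² = ½ × 5.40 × 8.85×10⁻¹² × (1.80×10⁶)² = 77.5 J/m³.

77.5 J/m³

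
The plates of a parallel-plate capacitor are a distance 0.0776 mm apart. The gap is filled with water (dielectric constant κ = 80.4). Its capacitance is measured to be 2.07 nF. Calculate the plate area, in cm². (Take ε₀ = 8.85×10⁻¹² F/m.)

2.26 cm²

A = Cd/(κε₀) = 2.07×10⁻⁹ × 7.76×10⁻⁵ / (80.4 × 8.85×10⁻¹²) = 2.26×10⁻⁴ m².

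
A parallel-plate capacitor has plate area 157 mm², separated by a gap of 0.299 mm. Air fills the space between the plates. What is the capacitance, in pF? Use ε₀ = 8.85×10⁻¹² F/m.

C ≈ 4.65 pF

A = 157 mm² = 1.57×10⁻⁴ m².
C = ε₀A/d = 8.85×10⁻¹² × 1.57×10⁻⁴ / 2.99×10⁻⁴ = 4.65×10⁻¹² F.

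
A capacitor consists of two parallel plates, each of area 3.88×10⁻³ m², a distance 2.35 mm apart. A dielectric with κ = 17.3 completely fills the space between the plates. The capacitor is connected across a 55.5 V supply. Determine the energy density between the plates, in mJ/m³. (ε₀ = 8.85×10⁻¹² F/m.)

E = V/d = 55.5 / 2.35×10⁻³ = 2.36×10⁴ V/m.
u = ½κε₀E² = ½ × 17.3 × 8.85×10⁻¹² × (2.36×10⁴)² = 4.27×10⁻² J/m³.

u ≈ 42.7 mJ/m³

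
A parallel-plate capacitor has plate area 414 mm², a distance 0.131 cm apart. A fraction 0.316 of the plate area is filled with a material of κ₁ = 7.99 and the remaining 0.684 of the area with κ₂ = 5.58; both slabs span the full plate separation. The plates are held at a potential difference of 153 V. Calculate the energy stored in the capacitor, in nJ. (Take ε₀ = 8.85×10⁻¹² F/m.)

208 nJ

A = 414 mm² = 4.14×10⁻⁴ m².
Side-by-side slabs ⇒ two capacitors in parallel, each spanning the full gap.
C₁ = κ₁ε₀A₁/d = 7.99 × 8.85×10⁻¹² × 1.31×10⁻⁴ / 1.31×10⁻³ = 7.06×10⁻¹² F.
C₂ = κ₂ε₀A₂/d = 5.58 × 8.85×10⁻¹² × 2.83×10⁻⁴ / 1.31×10⁻³ = 1.07×10⁻¹¹ F.
C = C₁ + C₂ = 1.77×10⁻¹¹ F.
U = ½CV² = ½ × 1.77×10⁻¹¹ × (153)² = 2.08×10⁻⁷ J.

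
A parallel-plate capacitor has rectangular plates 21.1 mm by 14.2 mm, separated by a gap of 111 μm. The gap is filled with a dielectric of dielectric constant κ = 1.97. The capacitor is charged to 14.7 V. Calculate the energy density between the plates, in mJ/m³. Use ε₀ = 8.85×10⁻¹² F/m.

u ≈ 153 mJ/m³

E = V/d = 14.7 / 1.11×10⁻⁴ = 1.32×10⁵ V/m.
u = ½κε₀E² = ½ × 1.97 × 8.85×10⁻¹² × (1.32×10⁵)² = 0.153 J/m³.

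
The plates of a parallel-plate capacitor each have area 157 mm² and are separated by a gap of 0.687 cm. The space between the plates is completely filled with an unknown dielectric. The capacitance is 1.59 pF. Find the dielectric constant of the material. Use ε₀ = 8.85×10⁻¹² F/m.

7.86

A = 157 mm² = 1.57×10⁻⁴ m².
κ = Cd/(ε₀A) = 1.59×10⁻¹² × 6.87×10⁻³ / (8.85×10⁻¹² × 1.57×10⁻⁴) = 7.86.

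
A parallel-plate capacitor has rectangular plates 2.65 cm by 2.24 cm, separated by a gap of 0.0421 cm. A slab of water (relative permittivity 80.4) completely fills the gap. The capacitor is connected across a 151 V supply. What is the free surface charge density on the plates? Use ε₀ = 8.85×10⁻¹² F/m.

A = 2.65 × 2.24 cm² = 5.94×10⁻⁴ m².
C = κε₀A/d = 80.4 × 8.85×10⁻¹² × 5.94×10⁻⁴ / 4.21×10⁻⁴ = 1.00×10⁻⁹ F.
σ = Q/A = CV/A = 1.00×10⁻⁹ × 151 / 5.94×10⁻⁴ = 2.55×10⁻⁴ C/m².

σ ≈ 255 μC/m²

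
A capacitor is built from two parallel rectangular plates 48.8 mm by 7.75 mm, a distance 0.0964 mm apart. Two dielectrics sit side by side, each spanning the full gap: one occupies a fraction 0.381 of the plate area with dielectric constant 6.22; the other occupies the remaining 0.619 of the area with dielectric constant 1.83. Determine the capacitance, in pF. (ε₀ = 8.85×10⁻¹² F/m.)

122 pF

A = 48.8 × 7.75 mm² = 3.78×10⁻⁴ m².
Side-by-side slabs ⇒ two capacitors in parallel, each spanning the full gap.
C₁ = κ₁ε₀A₁/d = 6.22 × 8.85×10⁻¹² × 1.44×10⁻⁴ / 9.64×10⁻⁵ = 8.23×10⁻¹¹ F.
C₂ = κ₂ε₀A₂/d = 1.83 × 8.85×10⁻¹² × 2.34×10⁻⁴ / 9.64×10⁻⁵ = 3.93×10⁻¹¹ F.
C = C₁ + C₂ = 1.22×10⁻¹⁰ F.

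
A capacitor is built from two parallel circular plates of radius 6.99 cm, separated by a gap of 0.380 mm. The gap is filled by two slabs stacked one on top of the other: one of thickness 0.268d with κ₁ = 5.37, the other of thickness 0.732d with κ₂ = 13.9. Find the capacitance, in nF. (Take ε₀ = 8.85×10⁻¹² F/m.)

A = π(6.99 cm)² = 1.53×10⁻² m².
Stacked slabs ⇒ two capacitors in series, each with the full plate area.
C₁ = κ₁ε₀A/d₁ = 5.37 × 8.85×10⁻¹² × 1.53×10⁻² / 1.02×10⁻⁴ = 7.16×10⁻⁹ F.
C₂ = κ₂ε₀A/d₂ = 13.9 × 8.85×10⁻¹² × 1.53×10⁻² / 2.78×10⁻⁴ = 6.79×10⁻⁹ F.
C = (1/C₁ + 1/C₂)⁻¹ = 3.49×10⁻⁹ F.

3.49 nF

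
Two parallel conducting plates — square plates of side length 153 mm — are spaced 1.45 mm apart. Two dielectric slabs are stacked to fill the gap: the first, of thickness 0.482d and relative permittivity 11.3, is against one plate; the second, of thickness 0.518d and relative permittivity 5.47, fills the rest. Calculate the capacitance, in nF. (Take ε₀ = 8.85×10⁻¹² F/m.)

A = (153 mm)² = 2.34×10⁻² m².
Stacked slabs ⇒ two capacitors in series, each with the full plate area.
C₁ = κ₁ε₀A/d₁ = 11.3 × 8.85×10⁻¹² × 2.34×10⁻² / 6.99×10⁻⁴ = 3.35×10⁻⁹ F.
C₂ = κ₂ε₀A/d₂ = 5.47 × 8.85×10⁻¹² × 2.34×10⁻² / 7.51×10⁻⁴ = 1.51×10⁻⁹ F.
C = (1/C₁ + 1/C₂)⁻¹ = 1.04×10⁻⁹ F.

1.04 nF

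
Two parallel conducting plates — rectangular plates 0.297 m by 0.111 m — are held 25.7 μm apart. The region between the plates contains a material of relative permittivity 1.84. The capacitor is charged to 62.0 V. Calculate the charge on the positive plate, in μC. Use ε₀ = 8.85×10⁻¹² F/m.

Q ≈ 1.30 μC

A = 0.297 × 0.111 m² = 3.30×10⁻² m².
C = κε₀A/d = 1.84 × 8.85×10⁻¹² × 3.30×10⁻² / 2.57×10⁻⁵ = 2.09×10⁻⁸ F.
Q = CV = 2.09×10⁻⁸ × 62.0 = 1.30×10⁻⁶ C.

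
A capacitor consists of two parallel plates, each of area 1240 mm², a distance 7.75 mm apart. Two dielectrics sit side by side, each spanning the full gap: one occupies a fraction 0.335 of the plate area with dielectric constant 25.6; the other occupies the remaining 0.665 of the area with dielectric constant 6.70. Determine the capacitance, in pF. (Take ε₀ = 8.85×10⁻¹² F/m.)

A = 1240 mm² = 1.24×10⁻³ m².
Side-by-side slabs ⇒ two capacitors in parallel, each spanning the full gap.
C₁ = κ₁ε₀A₁/d = 25.6 × 8.85×10⁻¹² × 4.15×10⁻⁴ / 7.75×10⁻³ = 1.21×10⁻¹¹ F.
C₂ = κ₂ε₀A₂/d = 6.70 × 8.85×10⁻¹² × 8.25×10⁻⁴ / 7.75×10⁻³ = 6.31×10⁻¹² F.
C = C₁ + C₂ = 1.85×10⁻¹¹ F.

18.5 pF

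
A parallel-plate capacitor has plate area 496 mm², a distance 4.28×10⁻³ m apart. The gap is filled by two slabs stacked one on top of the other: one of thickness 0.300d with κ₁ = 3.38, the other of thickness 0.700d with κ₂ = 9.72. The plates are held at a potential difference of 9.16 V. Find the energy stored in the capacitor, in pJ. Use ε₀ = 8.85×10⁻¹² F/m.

A = 496 mm² = 4.96×10⁻⁴ m².
Stacked slabs ⇒ two capacitors in series, each with the full plate area.
C₁ = κ₁ε₀A/d₁ = 3.38 × 8.85×10⁻¹² × 4.96×10⁻⁴ / 1.28×10⁻³ = 1.16×10⁻¹¹ F.
C₂ = κ₂ε₀A/d₂ = 9.72 × 8.85×10⁻¹² × 4.96×10⁻⁴ / 3.00×10⁻³ = 1.42×10⁻¹¹ F.
C = (1/C₁ + 1/C₂)⁻¹ = 6.38×10⁻¹² F.
U = ½CV² = ½ × 6.38×10⁻¹² × (9.16)² = 2.68×10⁻¹⁰ J.

U ≈ 268 pJ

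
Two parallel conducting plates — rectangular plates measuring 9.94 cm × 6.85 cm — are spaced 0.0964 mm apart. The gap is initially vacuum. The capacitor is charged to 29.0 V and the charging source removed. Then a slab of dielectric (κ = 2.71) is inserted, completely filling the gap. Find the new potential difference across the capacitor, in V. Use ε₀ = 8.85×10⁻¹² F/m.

A = 9.94 × 6.85 cm² = 6.81×10⁻³ m².
Initially C₁ = ε₀A/d = 8.85×10⁻¹² × 6.81×10⁻³ / 9.64×10⁻⁵ = 6.25×10⁻¹⁰ F.
V₁ = 29.0 V.
Isolated ⇒ Q is held fixed. C₂ = 2.71 C₁ and V = Q/C, so V₂/V₁ = C₁/C₂ = 0.369.
V₂ = 0.369 × 29.0 = 10.7 V.

10.7 V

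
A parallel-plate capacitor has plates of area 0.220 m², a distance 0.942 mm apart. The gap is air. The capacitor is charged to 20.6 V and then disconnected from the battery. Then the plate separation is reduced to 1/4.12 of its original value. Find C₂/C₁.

4.12

C = ε₀A/d scales as 1/d, so C₂/C₁ = d₁/d₂ = 4.12.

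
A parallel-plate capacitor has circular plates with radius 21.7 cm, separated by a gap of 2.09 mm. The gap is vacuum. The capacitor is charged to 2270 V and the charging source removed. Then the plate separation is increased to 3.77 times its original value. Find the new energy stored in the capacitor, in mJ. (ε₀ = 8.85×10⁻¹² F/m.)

U ≈ 6.08 mJ

A = π(21.7 cm)² = 0.148 m².
Initially C₁ = ε₀A/d = 8.85×10⁻¹² × 0.148 / 2.09×10⁻³ = 6.26×10⁻¹⁰ F.
U₁ = 1.61×10⁻³ J.
Isolated ⇒ Q is held fixed. C₂ = 0.265 C₁ and U = Q²/(2C), so U₂/U₁ = C₁/C₂ = 3.77.
U₂ = 3.77 × 1.61×10⁻³ = 6.08×10⁻³ J.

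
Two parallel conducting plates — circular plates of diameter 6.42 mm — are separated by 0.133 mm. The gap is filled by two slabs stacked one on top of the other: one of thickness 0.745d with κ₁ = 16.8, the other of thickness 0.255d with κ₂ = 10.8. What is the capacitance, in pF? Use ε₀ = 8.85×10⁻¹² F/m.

A = π(6.42/2 mm)² = 3.24×10⁻⁵ m².
Stacked slabs ⇒ two capacitors in series, each with the full plate area.
C₁ = κ₁ε₀A/d₁ = 16.8 × 8.85×10⁻¹² × 3.24×10⁻⁵ / 9.91×10⁻⁵ = 4.86×10⁻¹¹ F.
C₂ = κ₂ε₀A/d₂ = 10.8 × 8.85×10⁻¹² × 3.24×10⁻⁵ / 3.39×10⁻⁵ = 9.12×10⁻¹¹ F.
C = (1/C₁ + 1/C₂)⁻¹ = 3.17×10⁻¹¹ F.

C ≈ 31.7 pF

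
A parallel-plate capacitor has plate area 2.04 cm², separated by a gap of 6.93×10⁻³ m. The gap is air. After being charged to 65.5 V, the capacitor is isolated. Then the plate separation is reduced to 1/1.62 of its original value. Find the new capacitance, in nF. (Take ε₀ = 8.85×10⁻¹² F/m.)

C ≈ 4.22×10⁻⁴ nF

A = 2.04 cm² = 2.04×10⁻⁴ m².
Initially C₁ = ε₀A/d = 8.85×10⁻¹² × 2.04×10⁻⁴ / 6.93×10⁻³ = 2.61×10⁻¹³ F.
C = ε₀A/d scales as 1/d, so C₂/C₁ = d₁/d₂ = 1.62.
C₂ = 1.62 × 2.61×10⁻¹³ = 4.22×10⁻¹³ F.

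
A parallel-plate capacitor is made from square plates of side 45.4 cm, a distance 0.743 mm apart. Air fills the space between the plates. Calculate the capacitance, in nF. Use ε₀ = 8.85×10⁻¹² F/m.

A = (45.4 cm)² = 0.206 m².
C = ε₀A/d = 8.85×10⁻¹² × 0.206 / 7.43×10⁻⁴ = 2.46×10⁻⁹ F.

C ≈ 2.46 nF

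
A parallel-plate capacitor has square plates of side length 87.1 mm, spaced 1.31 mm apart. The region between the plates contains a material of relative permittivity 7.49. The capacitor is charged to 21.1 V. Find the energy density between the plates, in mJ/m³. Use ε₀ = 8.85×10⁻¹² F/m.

E = V/d = 21.1 / 1.31×10⁻³ = 1.61×10⁴ V/m.
u = ½κε₀E² = ½ × 7.49 × 8.85×10⁻¹² × (1.61×10⁴)² = 8.60×10⁻³ J/m³.

u ≈ 8.60 mJ/m³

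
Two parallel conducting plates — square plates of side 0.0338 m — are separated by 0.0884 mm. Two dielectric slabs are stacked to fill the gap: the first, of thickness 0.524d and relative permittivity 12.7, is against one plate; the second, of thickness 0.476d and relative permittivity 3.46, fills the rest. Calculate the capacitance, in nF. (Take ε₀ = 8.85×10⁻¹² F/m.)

A = (0.0338 m)² = 1.14×10⁻³ m².
Stacked slabs ⇒ two capacitors in series, each with the full plate area.
C₁ = κ₁ε₀A/d₁ = 12.7 × 8.85×10⁻¹² × 1.14×10⁻³ / 4.63×10⁻⁵ = 2.77×10⁻⁹ F.
C₂ = κ₂ε₀A/d₂ = 3.46 × 8.85×10⁻¹² × 1.14×10⁻³ / 4.21×10⁻⁵ = 8.31×10⁻¹⁰ F.
C = (1/C₁ + 1/C₂)⁻¹ = 6.40×10⁻¹⁰ F.

0.640 nF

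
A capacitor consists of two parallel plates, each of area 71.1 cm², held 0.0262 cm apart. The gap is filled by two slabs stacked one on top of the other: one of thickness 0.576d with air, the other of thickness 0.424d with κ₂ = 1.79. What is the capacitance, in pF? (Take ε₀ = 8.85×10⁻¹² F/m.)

A = 71.1 cm² = 7.11×10⁻³ m².
Stacked slabs ⇒ two capacitors in series, each with the full plate area.
C₁ = κ₁ε₀A/d₁ = 1.00 × 8.85×10⁻¹² × 7.11×10⁻³ / 1.51×10⁻⁴ = 4.17×10⁻¹⁰ F.
C₂ = κ₂ε₀A/d₂ = 1.79 × 8.85×10⁻¹² × 7.11×10⁻³ / 1.11×10⁻⁴ = 1.01×10⁻⁹ F.
C = (1/C₁ + 1/C₂)⁻¹ = 2.95×10⁻¹⁰ F.

295 pF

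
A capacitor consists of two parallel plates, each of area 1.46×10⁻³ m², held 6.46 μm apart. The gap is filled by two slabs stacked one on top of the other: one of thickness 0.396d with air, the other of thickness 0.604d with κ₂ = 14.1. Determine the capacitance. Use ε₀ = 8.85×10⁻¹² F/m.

Stacked slabs ⇒ two capacitors in series, each with the full plate area.
C₁ = κ₁ε₀A/d₁ = 1.00 × 8.85×10⁻¹² × 1.46×10⁻³ / 2.56×10⁻⁶ = 5.05×10⁻⁹ F.
C₂ = κ₂ε₀A/d₂ = 14.1 × 8.85×10⁻¹² × 1.46×10⁻³ / 3.90×10⁻⁶ = 4.67×10⁻⁸ F.
C = (1/C₁ + 1/C₂)⁻¹ = 4.56×10⁻⁹ F.

C ≈ 4.56 nF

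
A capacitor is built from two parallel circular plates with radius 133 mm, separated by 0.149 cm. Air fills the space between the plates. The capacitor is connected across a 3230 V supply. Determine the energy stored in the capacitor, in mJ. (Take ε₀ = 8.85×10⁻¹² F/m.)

1.72 mJ

A = π(133 mm)² = 5.56×10⁻² m².
C = ε₀A/d = 8.85×10⁻¹² × 5.56×10⁻² / 1.49×10⁻³ = 3.30×10⁻¹⁰ F.
U = ½CV² = ½ × 3.30×10⁻¹⁰ × (3230)² = 1.72×10⁻³ J.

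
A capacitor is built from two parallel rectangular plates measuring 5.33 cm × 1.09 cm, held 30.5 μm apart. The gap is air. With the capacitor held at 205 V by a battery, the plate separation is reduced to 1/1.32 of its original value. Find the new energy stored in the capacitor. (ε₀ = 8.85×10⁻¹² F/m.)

4.68 μJ

A = 5.33 × 1.09 cm² = 5.81×10⁻⁴ m².
Initially C₁ = ε₀A/d = 8.85×10⁻¹² × 5.81×10⁻⁴ / 3.05×10⁻⁵ = 1.69×10⁻¹⁰ F.
U₁ = 3.54×10⁻⁶ J.
Battery connected ⇒ V is held fixed. C₂ = 1.32 C₁ and U = ½CV², so U₂/U₁ = C₂/C₁ = 1.32.
U₂ = 1.32 × 3.54×10⁻⁶ = 4.68×10⁻⁶ J.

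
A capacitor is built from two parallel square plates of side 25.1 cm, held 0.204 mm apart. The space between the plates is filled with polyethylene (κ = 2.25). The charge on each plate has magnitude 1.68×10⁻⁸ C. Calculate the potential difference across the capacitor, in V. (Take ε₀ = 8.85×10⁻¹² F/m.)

A = (25.1 cm)² = 6.30×10⁻² m².
C = κε₀A/d = 2.25 × 8.85×10⁻¹² × 6.30×10⁻² / 2.04×10⁻⁴ = 6.15×10⁻⁹ F.
V = Q/C = 1.68×10⁻⁸ / 6.15×10⁻⁹ = 2.73 V.

V ≈ 2.73 V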